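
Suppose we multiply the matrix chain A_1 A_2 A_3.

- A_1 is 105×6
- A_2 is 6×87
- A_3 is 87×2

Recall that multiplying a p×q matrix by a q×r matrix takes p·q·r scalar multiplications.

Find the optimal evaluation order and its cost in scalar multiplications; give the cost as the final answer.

2304

(A_1 (A_2 A_3)): cost 2304.
((A_1 A_2) A_3): cost 73080.
Optimal: (A_1 (A_2 A_3)) with cost 2304.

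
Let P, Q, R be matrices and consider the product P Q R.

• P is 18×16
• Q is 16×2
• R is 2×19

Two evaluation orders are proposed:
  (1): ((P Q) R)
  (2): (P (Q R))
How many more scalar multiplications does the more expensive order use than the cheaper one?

Order (1) = ((P Q) R): (P Q): 18×16 by 16×2 → 18×2, cost 18·16·2 = 576; ((P Q) R): 18×2 by 2×19 → 18×19, cost 18·2·19 = 684; cumulative 1260. Total 1260.
Order (2) = (P (Q R)): (Q R): 16×2 by 2×19 → 16×19, cost 16·2·19 = 608; (P (Q R)): 18×16 by 16×19 → 18×19, cost 18·16·19 = 5472; cumulative 6080. Total 6080.
Difference: |1260 − 6080| = 4820.

4820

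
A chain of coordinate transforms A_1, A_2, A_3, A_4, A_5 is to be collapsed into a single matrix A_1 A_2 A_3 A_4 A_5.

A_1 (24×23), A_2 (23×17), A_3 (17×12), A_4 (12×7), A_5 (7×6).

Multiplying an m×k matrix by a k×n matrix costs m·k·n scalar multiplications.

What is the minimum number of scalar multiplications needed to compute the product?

7386

Adjacent pairs: A_1A_2 = 24·23·17 = 9384; A_2A_3 = 23·17·12 = 4692; A_3A_4 = 17·12·7 = 1428; A_4A_5 = 12·7·6 = 504.
Length 3: A_1..A_3: k=1: 0+4692+24·23·12=11316; k=2: 9384+0+24·17·12=14280 → min 11316 | A_2..A_4: k=2: 0+1428+23·17·7=4165; k=3: 4692+0+23·12·7=6624 → min 4165 | A_3..A_5: k=3: 0+504+17·12·6=1728; k=4: 1428+0+17·7·6=2142 → min 1728.
Length 4: A_1..A_4: k=1: 0+4165+24·23·7=8029; k=2: 9384+1428+24·17·7=13668; k=3: 11316+0+24·12·7=13332 → min 8029 | A_2..A_5: k=2: 0+1728+23·17·6=4074; k=3: 4692+504+23·12·6=6852; k=4: 4165+0+23·7·6=5131 → min 4074.
Length 5: A_1..A_5: k=1: 0+4074+24·23·6=7386; k=2: 9384+1728+24·17·6=13560; k=3: 11316+504+24·12·6=13548; k=4: 8029+0+24·7·6=9037 → min 7386.
Optimal order: (A_1 (A_2 (A_3 (A_4 A_5)))) with cost 7386.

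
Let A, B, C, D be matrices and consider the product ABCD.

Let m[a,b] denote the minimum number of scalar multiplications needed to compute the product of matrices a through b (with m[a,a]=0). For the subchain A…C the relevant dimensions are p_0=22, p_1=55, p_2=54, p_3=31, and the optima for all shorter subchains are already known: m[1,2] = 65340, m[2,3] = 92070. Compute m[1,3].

m[1,3] = min over k∈[1,2] of m[1,k]+m[k+1,3]+p_{0}·p_k·p_{3}.
k=1: 0 + 92070 + 22·55·31 = 129580; k=2: 65340 + 0 + 22·54·31 = 102168.
Minimum: 102168 at k=2.

102168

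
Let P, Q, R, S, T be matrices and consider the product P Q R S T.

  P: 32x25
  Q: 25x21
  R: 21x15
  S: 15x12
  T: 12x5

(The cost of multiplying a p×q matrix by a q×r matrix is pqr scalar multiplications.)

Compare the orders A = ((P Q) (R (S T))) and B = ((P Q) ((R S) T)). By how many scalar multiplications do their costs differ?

Order A = ((P Q) (R (S T))): (P Q): 32×25 by 25×21 → 32×21, cost 32·25·21 = 16800; (S T): 15×12 by 12×5 → 15×5, cost 15·12·5 = 900; (R (S T)): 21×15 by 15×5 → 21×5, cost 21·15·5 = 1575; cumulative 2475; ((P Q) (R (S T))): 32×21 by 21×5 → 32×5, cost 32·21·5 = 3360; cumulative 22635. Total 22635.
Order B = ((P Q) ((R S) T)): (P Q): 32×25 by 25×21 → 32×21, cost 32·25·21 = 16800; (R S): 21×15 by 15×12 → 21×12, cost 21·15·12 = 3780; ((R S) T): 21×12 by 12×5 → 21×5, cost 21·12·5 = 1260; cumulative 5040; ((P Q) ((R S) T)): 32×21 by 21×5 → 32×5, cost 32·21·5 = 3360; cumulative 25200. Total 25200.
Difference: |22635 − 25200| = 2565.

2565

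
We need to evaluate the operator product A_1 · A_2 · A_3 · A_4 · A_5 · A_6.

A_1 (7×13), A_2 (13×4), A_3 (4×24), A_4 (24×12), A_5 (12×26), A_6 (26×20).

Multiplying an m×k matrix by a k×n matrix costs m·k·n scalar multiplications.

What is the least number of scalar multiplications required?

5404

Adjacent pairs: A_1A_2 = 7·13·4 = 364; A_2A_3 = 13·4·24 = 1248; A_3A_4 = 4·24·12 = 1152; A_4A_5 = 24·12·26 = 7488; A_5A_6 = 12·26·20 = 6240.
Length 3: A_1..A_3: k=1: 0+1248+7·13·24=3432; k=2: 364+0+7·4·24=1036 → min 1036 | A_2..A_4: k=2: 0+1152+13·4·12=1776; k=3: 1248+0+13·24·12=4992 → min 1776 | A_3..A_5: k=3: 0+7488+4·24·26=9984; k=4: 1152+0+4·12·26=2400 → min 2400 | A_4..A_6: k=4: 0+6240+24·12·20=12000; k=5: 7488+0+24·26·20=19968 → min 12000.
Length 4: A_1..A_4: k=1: 0+1776+7·13·12=2868; k=2: 364+1152+7·4·12=1852; k=3: 1036+0+7·24·12=3052 → min 1852 | A_2..A_5: k=2: 0+2400+13·4·26=3752; k=3: 1248+7488+13·24·26=16848; k=4: 1776+0+13·12·26=5832 → min 3752 | A_3..A_6: k=3: 0+12000+4·24·20=13920; k=4: 1152+6240+4·12·20=8352; k=5: 2400+0+4·26·20=4480 → min 4480.
Length 5: A_1..A_5: k=1: 0+3752+7·13·26=6118; k=2: 364+2400+7·4·26=3492; k=3: 1036+7488+7·24·26=12892; k=4: 1852+0+7·12·26=4036 → min 3492 | A_2..A_6: k=2: 0+4480+13·4·20=5520; k=3: 1248+12000+13·24·20=19488; k=4: 1776+6240+13·12·20=11136; k=5: 3752+0+13·26·20=10512 → min 5520.
Length 6: A_1..A_6: k=1: 0+5520+7·13·20=7340; k=2: 364+4480+7·4·20=5404; k=3: 1036+12000+7·24·20=16396; k=4: 1852+6240+7·12·20=9772; k=5: 3492+0+7·26·20=7132 → min 5404.
Optimal order: ((A_1 · A_2) · (((A_3 · A_4) · A_5) · A_6)) with cost 5404.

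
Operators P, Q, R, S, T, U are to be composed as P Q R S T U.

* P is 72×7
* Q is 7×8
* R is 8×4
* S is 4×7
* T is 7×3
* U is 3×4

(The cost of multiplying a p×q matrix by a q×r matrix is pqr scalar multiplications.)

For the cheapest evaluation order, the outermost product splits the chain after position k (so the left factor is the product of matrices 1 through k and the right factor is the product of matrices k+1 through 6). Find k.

1

Adjacent pairs: PQ = 72·7·8 = 4032; QR = 7·8·4 = 224; RS = 8·4·7 = 224; ST = 4·7·3 = 84; TU = 7·3·4 = 84.
Length 3: P..R: k=1: 0+224+72·7·4=2240; k=2: 4032+0+72·8·4=6336 → min 2240 | Q..S: k=2: 0+224+7·8·7=616; k=3: 224+0+7·4·7=420 → min 420 | R..T: k=3: 0+84+8·4·3=180; k=4: 224+0+8·7·3=392 → min 180 | S..U: k=4: 0+84+4·7·4=196; k=5: 84+0+4·3·4=132 → min 132.
Length 4: P..S: k=1: 0+420+72·7·7=3948; k=2: 4032+224+72·8·7=8288; k=3: 2240+0+72·4·7=4256 → min 3948 | Q..T: k=2: 0+180+7·8·3=348; k=3: 224+84+7·4·3=392; k=4: 420+0+7·7·3=567 → min 348 | R..U: k=3: 0+132+8·4·4=260; k=4: 224+84+8·7·4=532; k=5: 180+0+8·3·4=276 → min 260.
Length 5: P..T: k=1: 0+348+72·7·3=1860; k=2: 4032+180+72·8·3=5940; k=3: 2240+84+72·4·3=3188; k=4: 3948+0+72·7·3=5460 → min 1860 | Q..U: k=2: 0+260+7·8·4=484; k=3: 224+132+7·4·4=468; k=4: 420+84+7·7·4=700; k=5: 348+0+7·3·4=432 → min 432.
Top-level splits: k=1: (P..P)·(Q..U) → 0+432+72·7·4 = 2448; k=2: (P..Q)·(R..U) → 4032+260+72·8·4 = 6596; k=3: (P..R)·(S..U) → 2240+132+72·4·4 = 3524; k=4: (P..S)·(T..U) → 3948+84+72·7·4 = 6048; k=5: (P..T)·(U..U) → 1860+0+72·3·4 = 2724.
Best split is after P, i.e. k = 1.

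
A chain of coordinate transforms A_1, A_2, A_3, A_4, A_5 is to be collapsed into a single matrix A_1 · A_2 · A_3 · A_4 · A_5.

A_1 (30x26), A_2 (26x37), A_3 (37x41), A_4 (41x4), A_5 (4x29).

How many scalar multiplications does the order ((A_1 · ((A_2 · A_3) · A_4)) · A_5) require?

(A_2 · A_3): 26×37 by 37×41 → 26×41, cost 26·37·41 = 39442
((A_2 · A_3) · A_4): 26×41 by 41×4 → 26×4, cost 26·41·4 = 4264; cumulative 43706
(A_1 · ((A_2 · A_3) · A_4)): 30×26 by 26×4 → 30×4, cost 30·26·4 = 3120; cumulative 46826
((A_1 · ((A_2 · A_3) · A_4)) · A_5): 30×4 by 4×29 → 30×29, cost 30·4·29 = 3480; cumulative 50306
Total: 50306 scalar multiplications.

50306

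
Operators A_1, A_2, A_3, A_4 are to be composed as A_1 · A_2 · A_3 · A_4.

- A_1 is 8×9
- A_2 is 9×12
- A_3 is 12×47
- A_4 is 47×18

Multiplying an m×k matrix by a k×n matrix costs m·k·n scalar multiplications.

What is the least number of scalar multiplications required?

Adjacent pairs: A_1A_2 = 8·9·12 = 864; A_2A_3 = 9·12·47 = 5076; A_3A_4 = 12·47·18 = 10152.
Length 3: A_1..A_3: k=1: 0+5076+8·9·47=8460; k=2: 864+0+8·12·47=5376 → min 5376 | A_2..A_4: k=2: 0+10152+9·12·18=12096; k=3: 5076+0+9·47·18=12690 → min 12096.
Length 4: A_1..A_4: k=1: 0+12096+8·9·18=13392; k=2: 864+10152+8·12·18=12744; k=3: 5376+0+8·47·18=12144 → min 12144.
Optimal order: (((A_1 · A_2) · A_3) · A_4) with cost 12144.

12144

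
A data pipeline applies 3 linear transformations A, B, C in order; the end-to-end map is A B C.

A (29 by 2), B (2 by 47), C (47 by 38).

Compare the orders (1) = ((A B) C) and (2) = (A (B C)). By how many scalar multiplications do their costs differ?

Order (1) = ((A B) C): (A B): 29×2 by 2×47 → 29×47, cost 29·2·47 = 2726; ((A B) C): 29×47 by 47×38 → 29×38, cost 29·47·38 = 51794; cumulative 54520. Total 54520.
Order (2) = (A (B C)): (B C): 2×47 by 47×38 → 2×38, cost 2·47·38 = 3572; (A (B C)): 29×2 by 2×38 → 29×38, cost 29·2·38 = 2204; cumulative 5776. Total 5776.
Difference: |54520 − 5776| = 48744.

48744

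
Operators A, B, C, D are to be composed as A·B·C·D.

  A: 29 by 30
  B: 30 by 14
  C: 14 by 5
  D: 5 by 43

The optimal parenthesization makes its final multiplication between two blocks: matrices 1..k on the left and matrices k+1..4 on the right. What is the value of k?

Adjacent pairs: AB = 29·30·14 = 12180; BC = 30·14·5 = 2100; CD = 14·5·43 = 3010.
Length 3: A..C: k=1: 0+2100+29·30·5=6450; k=2: 12180+0+29·14·5=14210 → min 6450 | B..D: k=2: 0+3010+30·14·43=21070; k=3: 2100+0+30·5·43=8550 → min 8550.
Top-level splits: k=1: (A..A)·(B..D) → 0+8550+29·30·43 = 45960; k=2: (A..B)·(C..D) → 12180+3010+29·14·43 = 32648; k=3: (A..C)·(D..D) → 6450+0+29·5·43 = 12685.
Best split is after C, i.e. k = 3.

3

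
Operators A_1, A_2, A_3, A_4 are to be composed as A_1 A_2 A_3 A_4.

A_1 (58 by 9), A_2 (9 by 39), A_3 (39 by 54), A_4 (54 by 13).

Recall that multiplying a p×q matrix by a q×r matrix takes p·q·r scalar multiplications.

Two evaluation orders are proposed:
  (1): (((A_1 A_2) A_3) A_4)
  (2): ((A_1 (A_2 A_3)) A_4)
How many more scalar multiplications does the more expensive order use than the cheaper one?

95364

Order (1) = (((A_1 A_2) A_3) A_4): (A_1 A_2): 58×9 by 9×39 → 58×39, cost 58·9·39 = 20358; ((A_1 A_2) A_3): 58×39 by 39×54 → 58×54, cost 58·39·54 = 122148; cumulative 142506; (((A_1 A_2) A_3) A_4): 58×54 by 54×13 → 58×13, cost 58·54·13 = 40716; cumulative 183222. Total 183222.
Order (2) = ((A_1 (A_2 A_3)) A_4): (A_2 A_3): 9×39 by 39×54 → 9×54, cost 9·39·54 = 18954; (A_1 (A_2 A_3)): 58×9 by 9×54 → 58×54, cost 58·9·54 = 28188; cumulative 47142; ((A_1 (A_2 A_3)) A_4): 58×54 by 54×13 → 58×13, cost 58·54·13 = 40716; cumulative 87858. Total 87858.
Difference: |183222 − 87858| = 95364.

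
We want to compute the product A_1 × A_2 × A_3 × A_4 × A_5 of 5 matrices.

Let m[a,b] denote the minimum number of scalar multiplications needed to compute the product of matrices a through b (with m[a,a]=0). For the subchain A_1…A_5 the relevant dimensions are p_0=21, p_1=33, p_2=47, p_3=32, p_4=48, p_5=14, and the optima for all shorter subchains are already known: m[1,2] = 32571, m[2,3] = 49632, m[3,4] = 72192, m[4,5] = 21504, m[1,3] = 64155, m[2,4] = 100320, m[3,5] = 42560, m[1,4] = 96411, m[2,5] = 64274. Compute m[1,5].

m[1,5] = min over k∈[1,4] of m[1,k]+m[k+1,5]+p_{0}·p_k·p_{5}.
k=1: 0 + 64274 + 21·33·14 = 73976; k=2: 32571 + 42560 + 21·47·14 = 88949; k=3: 64155 + 21504 + 21·32·14 = 95067; k=4: 96411 + 0 + 21·48·14 = 110523.
Minimum: 73976 at k=1.

73976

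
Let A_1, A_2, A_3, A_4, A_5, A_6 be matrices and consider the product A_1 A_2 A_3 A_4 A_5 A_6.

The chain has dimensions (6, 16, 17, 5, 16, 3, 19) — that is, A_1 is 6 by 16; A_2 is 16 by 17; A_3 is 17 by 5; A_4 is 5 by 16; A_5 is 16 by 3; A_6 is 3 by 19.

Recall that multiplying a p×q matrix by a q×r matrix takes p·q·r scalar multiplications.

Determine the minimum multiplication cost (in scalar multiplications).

Adjacent pairs: A_1A_2 = 6·16·17 = 1632; A_2A_3 = 16·17·5 = 1360; A_3A_4 = 17·5·16 = 1360; A_4A_5 = 5·16·3 = 240; A_5A_6 = 16·3·19 = 912.
Length 3: A_1..A_3: k=1: 0+1360+6·16·5=1840; k=2: 1632+0+6·17·5=2142 → min 1840 | A_2..A_4: k=2: 0+1360+16·17·16=5712; k=3: 1360+0+16·5·16=2640 → min 2640 | A_3..A_5: k=3: 0+240+17·5·3=495; k=4: 1360+0+17·16·3=2176 → min 495 | A_4..A_6: k=4: 0+912+5·16·19=2432; k=5: 240+0+5·3·19=525 → min 525.
Length 4: A_1..A_4: k=1: 0+2640+6·16·16=4176; k=2: 1632+1360+6·17·16=4624; k=3: 1840+0+6·5·16=2320 → min 2320 | A_2..A_5: k=2: 0+495+16·17·3=1311; k=3: 1360+240+16·5·3=1840; k=4: 2640+0+16·16·3=3408 → min 1311 | A_3..A_6: k=3: 0+525+17·5·19=2140; k=4: 1360+912+17·16·19=7440; k=5: 495+0+17·3·19=1464 → min 1464.
Length 5: A_1..A_5: k=1: 0+1311+6·16·3=1599; k=2: 1632+495+6·17·3=2433; k=3: 1840+240+6·5·3=2170; k=4: 2320+0+6·16·3=2608 → min 1599 | A_2..A_6: k=2: 0+1464+16·17·19=6632; k=3: 1360+525+16·5·19=3405; k=4: 2640+912+16·16·19=8416; k=5: 1311+0+16·3·19=2223 → min 2223.
Length 6: A_1..A_6: k=1: 0+2223+6·16·19=4047; k=2: 1632+1464+6·17·19=5034; k=3: 1840+525+6·5·19=2935; k=4: 2320+912+6·16·19=5056; k=5: 1599+0+6·3·19=1941 → min 1941.
Optimal order: ((A_1 (A_2 (A_3 (A_4 A_5)))) A_6) with cost 1941.

1941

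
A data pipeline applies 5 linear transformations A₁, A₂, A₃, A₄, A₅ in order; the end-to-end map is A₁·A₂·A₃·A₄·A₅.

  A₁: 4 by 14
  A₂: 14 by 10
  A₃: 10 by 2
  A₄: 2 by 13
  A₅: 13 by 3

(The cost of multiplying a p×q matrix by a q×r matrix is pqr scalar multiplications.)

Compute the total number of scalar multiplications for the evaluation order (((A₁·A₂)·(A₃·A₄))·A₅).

(A₁·A₂): 4×14 by 14×10 → 4×10, cost 4·14·10 = 560
(A₃·A₄): 10×2 by 2×13 → 10×13, cost 10·2·13 = 260
((A₁·A₂)·(A₃·A₄)): 4×10 by 10×13 → 4×13, cost 4·10·13 = 520; cumulative 1340
(((A₁·A₂)·(A₃·A₄))·A₅): 4×13 by 13×3 → 4×3, cost 4·13·3 = 156; cumulative 1496
Total: 1496 scalar multiplications.

1496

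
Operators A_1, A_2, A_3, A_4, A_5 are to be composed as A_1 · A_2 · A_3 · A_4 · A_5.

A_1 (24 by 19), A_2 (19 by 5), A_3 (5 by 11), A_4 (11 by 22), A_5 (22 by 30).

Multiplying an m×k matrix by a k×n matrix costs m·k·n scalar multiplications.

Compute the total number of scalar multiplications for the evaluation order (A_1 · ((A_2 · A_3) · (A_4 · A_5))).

(A_2 · A_3): 19×5 by 5×11 → 19×11, cost 19·5·11 = 1045
(A_4 · A_5): 11×22 by 22×30 → 11×30, cost 11·22·30 = 7260
((A_2 · A_3) · (A_4 · A_5)): 19×11 by 11×30 → 19×30, cost 19·11·30 = 6270; cumulative 14575
(A_1 · ((A_2 · A_3) · (A_4 · A_5))): 24×19 by 19×30 → 24×30, cost 24·19·30 = 13680; cumulative 28255
Total: 28255 scalar multiplications.

28255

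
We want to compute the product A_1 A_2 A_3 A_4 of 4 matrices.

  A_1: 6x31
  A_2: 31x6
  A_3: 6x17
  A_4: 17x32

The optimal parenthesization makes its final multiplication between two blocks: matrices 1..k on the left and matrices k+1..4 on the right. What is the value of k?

Adjacent pairs: A_1A_2 = 6·31·6 = 1116; A_2A_3 = 31·6·17 = 3162; A_3A_4 = 6·17·32 = 3264.
Length 3: A_1..A_3: k=1: 0+3162+6·31·17=6324; k=2: 1116+0+6·6·17=1728 → min 1728 | A_2..A_4: k=2: 0+3264+31·6·32=9216; k=3: 3162+0+31·17·32=20026 → min 9216.
Top-level splits: k=1: (A_1..A_1)·(A_2..A_4) → 0+9216+6·31·32 = 15168; k=2: (A_1..A_2)·(A_3..A_4) → 1116+3264+6·6·32 = 5532; k=3: (A_1..A_3)·(A_4..A_4) → 1728+0+6·17·32 = 4992.
Best split is after A_3, i.e. k = 3.

3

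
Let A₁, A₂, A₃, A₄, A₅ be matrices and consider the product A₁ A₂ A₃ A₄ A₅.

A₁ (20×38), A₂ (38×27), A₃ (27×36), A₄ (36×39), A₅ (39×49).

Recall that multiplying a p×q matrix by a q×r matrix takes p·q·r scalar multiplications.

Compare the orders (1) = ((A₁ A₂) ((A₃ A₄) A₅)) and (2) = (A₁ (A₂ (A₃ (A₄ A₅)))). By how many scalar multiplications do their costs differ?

67453

Order (1) = ((A₁ A₂) ((A₃ A₄) A₅)): (A₁ A₂): 20×38 by 38×27 → 20×27, cost 20·38·27 = 20520; (A₃ A₄): 27×36 by 36×39 → 27×39, cost 27·36·39 = 37908; ((A₃ A₄) A₅): 27×39 by 39×49 → 27×49, cost 27·39·49 = 51597; cumulative 89505; ((A₁ A₂) ((A₃ A₄) A₅)): 20×27 by 27×49 → 20×49, cost 20·27·49 = 26460; cumulative 136485. Total 136485.
Order (2) = (A₁ (A₂ (A₃ (A₄ A₅)))): (A₄ A₅): 36×39 by 39×49 → 36×49, cost 36·39·49 = 68796; (A₃ (A₄ A₅)): 27×36 by 36×49 → 27×49, cost 27·36·49 = 47628; cumulative 116424; (A₂ (A₃ (A₄ A₅))): 38×27 by 27×49 → 38×49, cost 38·27·49 = 50274; cumulative 166698; (A₁ (A₂ (A₃ (A₄ A₅)))): 20×38 by 38×49 → 20×49, cost 20·38·49 = 37240; cumulative 203938. Total 203938.
Difference: |136485 − 203938| = 67453.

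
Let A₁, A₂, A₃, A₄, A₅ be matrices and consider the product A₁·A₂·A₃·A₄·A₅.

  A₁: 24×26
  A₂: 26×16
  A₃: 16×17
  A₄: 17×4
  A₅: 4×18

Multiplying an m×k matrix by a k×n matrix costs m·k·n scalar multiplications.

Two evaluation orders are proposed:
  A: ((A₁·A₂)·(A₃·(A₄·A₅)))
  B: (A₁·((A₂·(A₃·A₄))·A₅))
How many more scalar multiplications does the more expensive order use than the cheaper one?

Order A = ((A₁·A₂)·(A₃·(A₄·A₅))): (A₁·A₂): 24×26 by 26×16 → 24×16, cost 24·26·16 = 9984; (A₄·A₅): 17×4 by 4×18 → 17×18, cost 17·4·18 = 1224; (A₃·(A₄·A₅)): 16×17 by 17×18 → 16×18, cost 16·17·18 = 4896; cumulative 6120; ((A₁·A₂)·(A₃·(A₄·A₅))): 24×16 by 16×18 → 24×18, cost 24·16·18 = 6912; cumulative 23016. Total 23016.
Order B = (A₁·((A₂·(A₃·A₄))·A₅)): (A₃·A₄): 16×17 by 17×4 → 16×4, cost 16·17·4 = 1088; (A₂·(A₃·A₄)): 26×16 by 16×4 → 26×4, cost 26·16·4 = 1664; cumulative 2752; ((A₂·(A₃·A₄))·A₅): 26×4 by 4×18 → 26×18, cost 26·4·18 = 1872; cumulative 4624; (A₁·((A₂·(A₃·A₄))·A₅)): 24×26 by 26×18 → 24×18, cost 24·26·18 = 11232; cumulative 15856. Total 15856.
Difference: |23016 − 15856| = 7160.

7160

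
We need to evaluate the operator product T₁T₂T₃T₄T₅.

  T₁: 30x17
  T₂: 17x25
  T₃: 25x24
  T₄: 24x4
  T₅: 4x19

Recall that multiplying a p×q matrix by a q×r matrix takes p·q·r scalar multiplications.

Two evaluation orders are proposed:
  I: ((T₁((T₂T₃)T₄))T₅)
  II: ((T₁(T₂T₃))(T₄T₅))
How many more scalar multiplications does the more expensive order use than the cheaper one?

Order I = ((T₁((T₂T₃)T₄))T₅): (T₂T₃): 17×25 by 25×24 → 17×24, cost 17·25·24 = 10200; ((T₂T₃)T₄): 17×24 by 24×4 → 17×4, cost 17·24·4 = 1632; cumulative 11832; (T₁((T₂T₃)T₄)): 30×17 by 17×4 → 30×4, cost 30·17·4 = 2040; cumulative 13872; ((T₁((T₂T₃)T₄))T₅): 30×4 by 4×19 → 30×19, cost 30·4·19 = 2280; cumulative 16152. Total 16152.
Order II = ((T₁(T₂T₃))(T₄T₅)): (T₂T₃): 17×25 by 25×24 → 17×24, cost 17·25·24 = 10200; (T₁(T₂T₃)): 30×17 by 17×24 → 30×24, cost 30·17·24 = 12240; cumulative 22440; (T₄T₅): 24×4 by 4×19 → 24×19, cost 24·4·19 = 1824; ((T₁(T₂T₃))(T₄T₅)): 30×24 by 24×19 → 30×19, cost 30·24·19 = 13680; cumulative 37944. Total 37944.
Difference: |16152 − 37944| = 21792.

21792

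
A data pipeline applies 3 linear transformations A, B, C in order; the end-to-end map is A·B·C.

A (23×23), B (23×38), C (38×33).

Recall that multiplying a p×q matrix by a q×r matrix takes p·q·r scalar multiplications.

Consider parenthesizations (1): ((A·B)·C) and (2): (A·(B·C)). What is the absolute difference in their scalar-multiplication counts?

2645

Order (1) = ((A·B)·C): (A·B): 23×23 by 23×38 → 23×38, cost 23·23·38 = 20102; ((A·B)·C): 23×38 by 38×33 → 23×33, cost 23·38·33 = 28842; cumulative 48944. Total 48944.
Order (2) = (A·(B·C)): (B·C): 23×38 by 38×33 → 23×33, cost 23·38·33 = 28842; (A·(B·C)): 23×23 by 23×33 → 23×33, cost 23·23·33 = 17457; cumulative 46299. Total 46299.
Difference: |48944 − 46299| = 2645.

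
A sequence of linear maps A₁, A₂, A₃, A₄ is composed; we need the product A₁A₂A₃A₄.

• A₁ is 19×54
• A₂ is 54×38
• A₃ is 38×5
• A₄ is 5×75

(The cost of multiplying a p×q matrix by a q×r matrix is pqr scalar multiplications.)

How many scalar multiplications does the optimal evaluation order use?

Adjacent pairs: A₁A₂ = 19·54·38 = 38988; A₂A₃ = 54·38·5 = 10260; A₃A₄ = 38·5·75 = 14250.
Length 3: A₁..A₃: k=1: 0+10260+19·54·5=15390; k=2: 38988+0+19·38·5=42598 → min 15390 | A₂..A₄: k=2: 0+14250+54·38·75=168150; k=3: 10260+0+54·5·75=30510 → min 30510.
Length 4: A₁..A₄: k=1: 0+30510+19·54·75=107460; k=2: 38988+14250+19·38·75=107388; k=3: 15390+0+19·5·75=22515 → min 22515.
Optimal order: ((A₁(A₂A₃))A₄) with cost 22515.

22515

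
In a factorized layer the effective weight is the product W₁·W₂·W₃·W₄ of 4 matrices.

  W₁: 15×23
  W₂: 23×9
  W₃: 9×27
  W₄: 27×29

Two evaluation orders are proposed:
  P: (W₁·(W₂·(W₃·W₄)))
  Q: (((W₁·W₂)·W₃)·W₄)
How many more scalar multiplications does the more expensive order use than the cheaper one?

Order P = (W₁·(W₂·(W₃·W₄))): (W₃·W₄): 9×27 by 27×29 → 9×29, cost 9·27·29 = 7047; (W₂·(W₃·W₄)): 23×9 by 9×29 → 23×29, cost 23·9·29 = 6003; cumulative 13050; (W₁·(W₂·(W₃·W₄))): 15×23 by 23×29 → 15×29, cost 15·23·29 = 10005; cumulative 23055. Total 23055.
Order Q = (((W₁·W₂)·W₃)·W₄): (W₁·W₂): 15×23 by 23×9 → 15×9, cost 15·23·9 = 3105; ((W₁·W₂)·W₃): 15×9 by 9×27 → 15×27, cost 15·9·27 = 3645; cumulative 6750; (((W₁·W₂)·W₃)·W₄): 15×27 by 27×29 → 15×29, cost 15·27·29 = 11745; cumulative 18495. Total 18495.
Difference: |23055 − 18495| = 4560.

4560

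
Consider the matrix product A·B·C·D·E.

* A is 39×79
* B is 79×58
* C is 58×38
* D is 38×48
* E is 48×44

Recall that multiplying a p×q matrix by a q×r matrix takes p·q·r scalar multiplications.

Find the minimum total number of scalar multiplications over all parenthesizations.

410118

Adjacent pairs: AB = 39·79·58 = 178698; BC = 79·58·38 = 174116; CD = 58·38·48 = 105792; DE = 38·48·44 = 80256.
Length 3: A..C: k=1: 0+174116+39·79·38=291194; k=2: 178698+0+39·58·38=264654 → min 264654 | B..D: k=2: 0+105792+79·58·48=325728; k=3: 174116+0+79·38·48=318212 → min 318212 | C..E: k=3: 0+80256+58·38·44=177232; k=4: 105792+0+58·48·44=228288 → min 177232.
Length 4: A..D: k=1: 0+318212+39·79·48=466100; k=2: 178698+105792+39·58·48=393066; k=3: 264654+0+39·38·48=335790 → min 335790 | B..E: k=2: 0+177232+79·58·44=378840; k=3: 174116+80256+79·38·44=386460; k=4: 318212+0+79·48·44=485060 → min 378840.
Length 5: A..E: k=1: 0+378840+39·79·44=514404; k=2: 178698+177232+39·58·44=455458; k=3: 264654+80256+39·38·44=410118; k=4: 335790+0+39·48·44=418158 → min 410118.
Optimal order: (((A·B)·C)·(D·E)) with cost 410118.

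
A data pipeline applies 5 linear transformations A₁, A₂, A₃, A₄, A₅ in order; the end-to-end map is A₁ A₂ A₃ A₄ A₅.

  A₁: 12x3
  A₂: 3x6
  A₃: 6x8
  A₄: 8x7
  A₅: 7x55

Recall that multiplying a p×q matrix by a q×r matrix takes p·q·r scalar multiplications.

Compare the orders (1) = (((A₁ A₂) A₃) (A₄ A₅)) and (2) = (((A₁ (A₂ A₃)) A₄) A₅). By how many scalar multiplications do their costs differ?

Order (1) = (((A₁ A₂) A₃) (A₄ A₅)): (A₁ A₂): 12×3 by 3×6 → 12×6, cost 12·3·6 = 216; ((A₁ A₂) A₃): 12×6 by 6×8 → 12×8, cost 12·6·8 = 576; cumulative 792; (A₄ A₅): 8×7 by 7×55 → 8×55, cost 8·7·55 = 3080; (((A₁ A₂) A₃) (A₄ A₅)): 12×8 by 8×55 → 12×55, cost 12·8·55 = 5280; cumulative 9152. Total 9152.
Order (2) = (((A₁ (A₂ A₃)) A₄) A₅): (A₂ A₃): 3×6 by 6×8 → 3×8, cost 3·6·8 = 144; (A₁ (A₂ A₃)): 12×3 by 3×8 → 12×8, cost 12·3·8 = 288; cumulative 432; ((A₁ (A₂ A₃)) A₄): 12×8 by 8×7 → 12×7, cost 12·8·7 = 672; cumulative 1104; (((A₁ (A₂ A₃)) A₄) A₅): 12×7 by 7×55 → 12×55, cost 12·7·55 = 4620; cumulative 5724. Total 5724.
Difference: |9152 − 5724| = 3428.

3428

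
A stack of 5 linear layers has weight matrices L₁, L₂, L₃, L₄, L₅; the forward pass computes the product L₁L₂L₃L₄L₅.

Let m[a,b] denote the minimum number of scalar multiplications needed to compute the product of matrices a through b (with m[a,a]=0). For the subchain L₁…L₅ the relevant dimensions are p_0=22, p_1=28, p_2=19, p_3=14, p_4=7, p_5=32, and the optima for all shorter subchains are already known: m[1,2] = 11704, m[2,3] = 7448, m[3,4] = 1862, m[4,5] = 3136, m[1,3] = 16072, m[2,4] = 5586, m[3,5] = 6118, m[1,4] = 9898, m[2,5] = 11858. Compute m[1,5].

m[1,5] = min over k∈[1,4] of m[1,k]+m[k+1,5]+p_{0}·p_k·p_{5}.
k=1: 0 + 11858 + 22·28·32 = 31570; k=2: 11704 + 6118 + 22·19·32 = 31198; k=3: 16072 + 3136 + 22·14·32 = 29064; k=4: 9898 + 0 + 22·7·32 = 14826.
Minimum: 14826 at k=4.

14826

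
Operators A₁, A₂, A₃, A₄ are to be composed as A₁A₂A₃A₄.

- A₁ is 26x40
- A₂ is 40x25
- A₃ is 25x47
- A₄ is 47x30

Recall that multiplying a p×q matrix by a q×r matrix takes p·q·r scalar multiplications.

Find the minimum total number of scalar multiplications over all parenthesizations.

Adjacent pairs: A₁A₂ = 26·40·25 = 26000; A₂A₃ = 40·25·47 = 47000; A₃A₄ = 25·47·30 = 35250.
Length 3: A₁..A₃: k=1: 0+47000+26·40·47=95880; k=2: 26000+0+26·25·47=56550 → min 56550 | A₂..A₄: k=2: 0+35250+40·25·30=65250; k=3: 47000+0+40·47·30=103400 → min 65250.
Length 4: A₁..A₄: k=1: 0+65250+26·40·30=96450; k=2: 26000+35250+26·25·30=80750; k=3: 56550+0+26·47·30=93210 → min 80750.
Optimal order: ((A₁A₂)(A₃A₄)) with cost 80750.

80750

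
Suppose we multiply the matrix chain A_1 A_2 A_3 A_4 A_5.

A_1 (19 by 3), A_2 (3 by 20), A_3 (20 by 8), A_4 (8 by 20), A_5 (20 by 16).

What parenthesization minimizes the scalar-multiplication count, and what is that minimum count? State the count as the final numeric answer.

2832

Adjacent pairs: A_1A_2 = 19·3·20 = 1140; A_2A_3 = 3·20·8 = 480; A_3A_4 = 20·8·20 = 3200; A_4A_5 = 8·20·16 = 2560.
Length 3: A_1..A_3: k=1: 0+480+19·3·8=936; k=2: 1140+0+19·20·8=4180 → min 936 | A_2..A_4: k=2: 0+3200+3·20·20=4400; k=3: 480+0+3·8·20=960 → min 960 | A_3..A_5: k=3: 0+2560+20·8·16=5120; k=4: 3200+0+20·20·16=9600 → min 5120.
Length 4: A_1..A_4: k=1: 0+960+19·3·20=2100; k=2: 1140+3200+19·20·20=11940; k=3: 936+0+19·8·20=3976 → min 2100 | A_2..A_5: k=2: 0+5120+3·20·16=6080; k=3: 480+2560+3·8·16=3424; k=4: 960+0+3·20·16=1920 → min 1920.
Length 5: A_1..A_5: k=1: 0+1920+19·3·16=2832; k=2: 1140+5120+19·20·16=12340; k=3: 936+2560+19·8·16=5928; k=4: 2100+0+19·20·16=8180 → min 2832.
Optimal parenthesization: (A_1 (((A_2 A_3) A_4) A_5)) with cost 2832.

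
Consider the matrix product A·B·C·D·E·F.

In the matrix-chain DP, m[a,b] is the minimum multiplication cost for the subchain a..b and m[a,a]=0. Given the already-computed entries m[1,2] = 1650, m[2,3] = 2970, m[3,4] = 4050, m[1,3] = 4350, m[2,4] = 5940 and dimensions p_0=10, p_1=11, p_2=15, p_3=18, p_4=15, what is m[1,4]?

7050

m[1,4] = min over k∈[1,3] of m[1,k]+m[k+1,4]+p_{0}·p_k·p_{4}.
k=1: 0 + 5940 + 10·11·15 = 7590; k=2: 1650 + 4050 + 10·15·15 = 7950; k=3: 4350 + 0 + 10·18·15 = 7050.
Minimum: 7050 at k=3.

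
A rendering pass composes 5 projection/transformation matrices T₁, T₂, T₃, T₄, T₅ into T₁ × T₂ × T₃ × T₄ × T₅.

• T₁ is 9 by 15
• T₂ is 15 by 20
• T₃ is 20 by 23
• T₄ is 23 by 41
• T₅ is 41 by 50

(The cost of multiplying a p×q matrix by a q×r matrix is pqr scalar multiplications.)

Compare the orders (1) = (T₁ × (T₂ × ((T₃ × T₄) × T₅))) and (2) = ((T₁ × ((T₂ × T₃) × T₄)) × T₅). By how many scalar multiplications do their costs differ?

Order (1) = (T₁ × (T₂ × ((T₃ × T₄) × T₅))): (T₃ × T₄): 20×23 by 23×41 → 20×41, cost 20·23·41 = 18860; ((T₃ × T₄) × T₅): 20×41 by 41×50 → 20×50, cost 20·41·50 = 41000; cumulative 59860; (T₂ × ((T₃ × T₄) × T₅)): 15×20 by 20×50 → 15×50, cost 15·20·50 = 15000; cumulative 74860; (T₁ × (T₂ × ((T₃ × T₄) × T₅))): 9×15 by 15×50 → 9×50, cost 9·15·50 = 6750; cumulative 81610. Total 81610.
Order (2) = ((T₁ × ((T₂ × T₃) × T₄)) × T₅): (T₂ × T₃): 15×20 by 20×23 → 15×23, cost 15·20·23 = 6900; ((T₂ × T₃) × T₄): 15×23 by 23×41 → 15×41, cost 15·23·41 = 14145; cumulative 21045; (T₁ × ((T₂ × T₃) × T₄)): 9×15 by 15×41 → 9×41, cost 9·15·41 = 5535; cumulative 26580; ((T₁ × ((T₂ × T₃) × T₄)) × T₅): 9×41 by 41×50 → 9×50, cost 9·41·50 = 18450; cumulative 45030. Total 45030.
Difference: |81610 − 45030| = 36580.

36580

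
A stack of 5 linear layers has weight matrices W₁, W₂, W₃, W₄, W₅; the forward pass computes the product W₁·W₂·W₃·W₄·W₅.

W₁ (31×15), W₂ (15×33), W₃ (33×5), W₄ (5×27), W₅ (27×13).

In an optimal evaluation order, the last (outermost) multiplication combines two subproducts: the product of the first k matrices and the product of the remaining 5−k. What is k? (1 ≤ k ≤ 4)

Adjacent pairs: W₁W₂ = 31·15·33 = 15345; W₂W₃ = 15·33·5 = 2475; W₃W₄ = 33·5·27 = 4455; W₄W₅ = 5·27·13 = 1755.
Length 3: W₁..W₃: k=1: 0+2475+31·15·5=4800; k=2: 15345+0+31·33·5=20460 → min 4800 | W₂..W₄: k=2: 0+4455+15·33·27=17820; k=3: 2475+0+15·5·27=4500 → min 4500 | W₃..W₅: k=3: 0+1755+33·5·13=3900; k=4: 4455+0+33·27·13=16038 → min 3900.
Length 4: W₁..W₄: k=1: 0+4500+31·15·27=17055; k=2: 15345+4455+31·33·27=47421; k=3: 4800+0+31·5·27=8985 → min 8985 | W₂..W₅: k=2: 0+3900+15·33·13=10335; k=3: 2475+1755+15·5·13=5205; k=4: 4500+0+15·27·13=9765 → min 5205.
Top-level splits: k=1: (W₁..W₁)·(W₂..W₅) → 0+5205+31·15·13 = 11250; k=2: (W₁..W₂)·(W₃..W₅) → 15345+3900+31·33·13 = 32544; k=3: (W₁..W₃)·(W₄..W₅) → 4800+1755+31·5·13 = 8570; k=4: (W₁..W₄)·(W₅..W₅) → 8985+0+31·27·13 = 19866.
Best split is after W₃, i.e. k = 3.

3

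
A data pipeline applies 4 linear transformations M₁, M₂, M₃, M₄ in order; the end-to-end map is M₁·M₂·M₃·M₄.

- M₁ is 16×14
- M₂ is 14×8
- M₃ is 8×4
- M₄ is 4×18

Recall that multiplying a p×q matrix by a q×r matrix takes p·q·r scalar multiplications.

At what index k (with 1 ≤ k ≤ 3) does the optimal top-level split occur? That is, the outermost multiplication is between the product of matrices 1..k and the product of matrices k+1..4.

3

Adjacent pairs: M₁M₂ = 16·14·8 = 1792; M₂M₃ = 14·8·4 = 448; M₃M₄ = 8·4·18 = 576.
Length 3: M₁..M₃: k=1: 0+448+16·14·4=1344; k=2: 1792+0+16·8·4=2304 → min 1344 | M₂..M₄: k=2: 0+576+14·8·18=2592; k=3: 448+0+14·4·18=1456 → min 1456.
Top-level splits: k=1: (M₁..M₁)·(M₂..M₄) → 0+1456+16·14·18 = 5488; k=2: (M₁..M₂)·(M₃..M₄) → 1792+576+16·8·18 = 4672; k=3: (M₁..M₃)·(M₄..M₄) → 1344+0+16·4·18 = 2496.
Best split is after M₃, i.e. k = 3.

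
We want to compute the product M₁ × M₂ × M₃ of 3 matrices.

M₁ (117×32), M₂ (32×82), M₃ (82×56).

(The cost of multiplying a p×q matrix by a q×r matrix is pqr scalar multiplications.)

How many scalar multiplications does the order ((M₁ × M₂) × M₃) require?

(M₁ × M₂): 117×32 by 32×82 → 117×82, cost 117·32·82 = 307008
((M₁ × M₂) × M₃): 117×82 by 82×56 → 117×56, cost 117·82·56 = 537264; cumulative 844272
Total: 844272 scalar multiplications.

844272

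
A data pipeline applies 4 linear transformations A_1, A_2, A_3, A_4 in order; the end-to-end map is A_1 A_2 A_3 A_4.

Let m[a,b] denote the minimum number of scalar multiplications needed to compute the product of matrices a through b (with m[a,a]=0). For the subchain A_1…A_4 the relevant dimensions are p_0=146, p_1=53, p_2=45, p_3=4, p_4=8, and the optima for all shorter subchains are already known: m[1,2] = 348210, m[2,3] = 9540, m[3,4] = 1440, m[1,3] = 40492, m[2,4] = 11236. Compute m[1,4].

m[1,4] = min over k∈[1,3] of m[1,k]+m[k+1,4]+p_{0}·p_k·p_{4}.
k=1: 0 + 11236 + 146·53·8 = 73140; k=2: 348210 + 1440 + 146·45·8 = 402210; k=3: 40492 + 0 + 146·4·8 = 45164.
Minimum: 45164 at k=3.

45164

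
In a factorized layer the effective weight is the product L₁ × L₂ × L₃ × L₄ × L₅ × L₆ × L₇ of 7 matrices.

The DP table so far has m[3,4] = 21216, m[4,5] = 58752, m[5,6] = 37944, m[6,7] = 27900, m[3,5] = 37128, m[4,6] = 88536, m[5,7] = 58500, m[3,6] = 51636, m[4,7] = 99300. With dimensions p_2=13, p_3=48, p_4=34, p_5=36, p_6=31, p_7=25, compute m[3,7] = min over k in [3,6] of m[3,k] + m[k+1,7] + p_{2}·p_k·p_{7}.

m[3,7] = min over k∈[3,6] of m[3,k]+m[k+1,7]+p_{2}·p_k·p_{7}.
k=3: 0 + 99300 + 13·48·25 = 114900; k=4: 21216 + 58500 + 13·34·25 = 90766; k=5: 37128 + 27900 + 13·36·25 = 76728; k=6: 51636 + 0 + 13·31·25 = 61711.
Minimum: 61711 at k=6.

61711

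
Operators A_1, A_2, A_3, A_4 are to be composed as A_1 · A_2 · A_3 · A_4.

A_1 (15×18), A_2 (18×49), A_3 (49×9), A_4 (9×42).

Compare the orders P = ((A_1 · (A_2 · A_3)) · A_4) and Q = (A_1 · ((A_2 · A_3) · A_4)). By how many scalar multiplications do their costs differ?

Order P = ((A_1 · (A_2 · A_3)) · A_4): (A_2 · A_3): 18×49 by 49×9 → 18×9, cost 18·49·9 = 7938; (A_1 · (A_2 · A_3)): 15×18 by 18×9 → 15×9, cost 15·18·9 = 2430; cumulative 10368; ((A_1 · (A_2 · A_3)) · A_4): 15×9 by 9×42 → 15×42, cost 15·9·42 = 5670; cumulative 16038. Total 16038.
Order Q = (A_1 · ((A_2 · A_3) · A_4)): (A_2 · A_3): 18×49 by 49×9 → 18×9, cost 18·49·9 = 7938; ((A_2 · A_3) · A_4): 18×9 by 9×42 → 18×42, cost 18·9·42 = 6804; cumulative 14742; (A_1 · ((A_2 · A_3) · A_4)): 15×18 by 18×42 → 15×42, cost 15·18·42 = 11340; cumulative 26082. Total 26082.
Difference: |16038 − 26082| = 10044.

10044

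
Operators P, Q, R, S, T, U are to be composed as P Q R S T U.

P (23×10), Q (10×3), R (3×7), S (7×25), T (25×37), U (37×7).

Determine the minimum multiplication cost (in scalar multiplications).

5250

Adjacent pairs: PQ = 23·10·3 = 690; QR = 10·3·7 = 210; RS = 3·7·25 = 525; ST = 7·25·37 = 6475; TU = 25·37·7 = 6475.
Length 3: P..R: k=1: 0+210+23·10·7=1820; k=2: 690+0+23·3·7=1173 → min 1173 | Q..S: k=2: 0+525+10·3·25=1275; k=3: 210+0+10·7·25=1960 → min 1275 | R..T: k=3: 0+6475+3·7·37=7252; k=4: 525+0+3·25·37=3300 → min 3300 | S..U: k=4: 0+6475+7·25·7=7700; k=5: 6475+0+7·37·7=8288 → min 7700.
Length 4: P..S: k=1: 0+1275+23·10·25=7025; k=2: 690+525+23·3·25=2940; k=3: 1173+0+23·7·25=5198 → min 2940 | Q..T: k=2: 0+3300+10·3·37=4410; k=3: 210+6475+10·7·37=9275; k=4: 1275+0+10·25·37=10525 → min 4410 | R..U: k=3: 0+7700+3·7·7=7847; k=4: 525+6475+3·25·7=7525; k=5: 3300+0+3·37·7=4077 → min 4077.
Length 5: P..T: k=1: 0+4410+23·10·37=12920; k=2: 690+3300+23·3·37=6543; k=3: 1173+6475+23·7·37=13605; k=4: 2940+0+23·25·37=24215 → min 6543 | Q..U: k=2: 0+4077+10·3·7=4287; k=3: 210+7700+10·7·7=8400; k=4: 1275+6475+10·25·7=9500; k=5: 4410+0+10·37·7=7000 → min 4287.
Length 6: P..U: k=1: 0+4287+23·10·7=5897; k=2: 690+4077+23·3·7=5250; k=3: 1173+7700+23·7·7=10000; k=4: 2940+6475+23·25·7=13440; k=5: 6543+0+23·37·7=12500 → min 5250.
Optimal order: ((P Q) (((R S) T) U)) with cost 5250.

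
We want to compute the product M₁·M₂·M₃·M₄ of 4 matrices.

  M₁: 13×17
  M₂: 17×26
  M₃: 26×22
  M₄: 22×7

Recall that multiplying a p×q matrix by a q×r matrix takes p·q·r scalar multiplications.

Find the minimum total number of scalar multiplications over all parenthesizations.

Adjacent pairs: M₁M₂ = 13·17·26 = 5746; M₂M₃ = 17·26·22 = 9724; M₃M₄ = 26·22·7 = 4004.
Length 3: M₁..M₃: k=1: 0+9724+13·17·22=14586; k=2: 5746+0+13·26·22=13182 → min 13182 | M₂..M₄: k=2: 0+4004+17·26·7=7098; k=3: 9724+0+17·22·7=12342 → min 7098.
Length 4: M₁..M₄: k=1: 0+7098+13·17·7=8645; k=2: 5746+4004+13·26·7=12116; k=3: 13182+0+13·22·7=15184 → min 8645.
Optimal order: (M₁·(M₂·(M₃·M₄))) with cost 8645.

8645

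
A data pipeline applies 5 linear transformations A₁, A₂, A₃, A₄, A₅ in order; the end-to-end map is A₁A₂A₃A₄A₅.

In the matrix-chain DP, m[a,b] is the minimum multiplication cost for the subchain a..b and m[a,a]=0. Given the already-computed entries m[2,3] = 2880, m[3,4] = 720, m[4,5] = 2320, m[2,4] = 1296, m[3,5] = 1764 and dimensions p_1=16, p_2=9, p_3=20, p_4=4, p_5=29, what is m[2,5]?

m[2,5] = min over k∈[2,4] of m[2,k]+m[k+1,5]+p_{1}·p_k·p_{5}.
k=2: 0 + 1764 + 16·9·29 = 5940; k=3: 2880 + 2320 + 16·20·29 = 14480; k=4: 1296 + 0 + 16·4·29 = 3152.
Minimum: 3152 at k=4.

3152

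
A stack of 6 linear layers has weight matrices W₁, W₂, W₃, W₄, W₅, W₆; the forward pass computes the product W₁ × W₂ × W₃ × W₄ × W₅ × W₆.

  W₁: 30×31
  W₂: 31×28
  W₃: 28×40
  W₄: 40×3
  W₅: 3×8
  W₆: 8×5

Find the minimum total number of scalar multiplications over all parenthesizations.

9324

Adjacent pairs: W₁W₂ = 30·31·28 = 26040; W₂W₃ = 31·28·40 = 34720; W₃W₄ = 28·40·3 = 3360; W₄W₅ = 40·3·8 = 960; W₅W₆ = 3·8·5 = 120.
Length 3: W₁..W₃: k=1: 0+34720+30·31·40=71920; k=2: 26040+0+30·28·40=59640 → min 59640 | W₂..W₄: k=2: 0+3360+31·28·3=5964; k=3: 34720+0+31·40·3=38440 → min 5964 | W₃..W₅: k=3: 0+960+28·40·8=9920; k=4: 3360+0+28·3·8=4032 → min 4032 | W₄..W₆: k=4: 0+120+40·3·5=720; k=5: 960+0+40·8·5=2560 → min 720.
Length 4: W₁..W₄: k=1: 0+5964+30·31·3=8754; k=2: 26040+3360+30·28·3=31920; k=3: 59640+0+30·40·3=63240 → min 8754 | W₂..W₅: k=2: 0+4032+31·28·8=10976; k=3: 34720+960+31·40·8=45600; k=4: 5964+0+31·3·8=6708 → min 6708 | W₃..W₆: k=3: 0+720+28·40·5=6320; k=4: 3360+120+28·3·5=3900; k=5: 4032+0+28·8·5=5152 → min 3900.
Length 5: W₁..W₅: k=1: 0+6708+30·31·8=14148; k=2: 26040+4032+30·28·8=36792; k=3: 59640+960+30·40·8=70200; k=4: 8754+0+30·3·8=9474 → min 9474 | W₂..W₆: k=2: 0+3900+31·28·5=8240; k=3: 34720+720+31·40·5=41640; k=4: 5964+120+31·3·5=6549; k=5: 6708+0+31·8·5=7948 → min 6549.
Length 6: W₁..W₆: k=1: 0+6549+30·31·5=11199; k=2: 26040+3900+30·28·5=34140; k=3: 59640+720+30·40·5=66360; k=4: 8754+120+30·3·5=9324; k=5: 9474+0+30·8·5=10674 → min 9324.
Optimal order: ((W₁ × (W₂ × (W₃ × W₄))) × (W₅ × W₆)) with cost 9324.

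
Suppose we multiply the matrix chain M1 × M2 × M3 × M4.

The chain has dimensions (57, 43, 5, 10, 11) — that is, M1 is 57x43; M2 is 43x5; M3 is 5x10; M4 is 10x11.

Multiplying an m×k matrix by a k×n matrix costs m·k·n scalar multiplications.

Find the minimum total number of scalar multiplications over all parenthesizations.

Adjacent pairs: M1M2 = 57·43·5 = 12255; M2M3 = 43·5·10 = 2150; M3M4 = 5·10·11 = 550.
Length 3: M1..M3: k=1: 0+2150+57·43·10=26660; k=2: 12255+0+57·5·10=15105 → min 15105 | M2..M4: k=2: 0+550+43·5·11=2915; k=3: 2150+0+43·10·11=6880 → min 2915.
Length 4: M1..M4: k=1: 0+2915+57·43·11=29876; k=2: 12255+550+57·5·11=15940; k=3: 15105+0+57·10·11=21375 → min 15940.
Optimal order: ((M1 × M2) × (M3 × M4)) with cost 15940.

15940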